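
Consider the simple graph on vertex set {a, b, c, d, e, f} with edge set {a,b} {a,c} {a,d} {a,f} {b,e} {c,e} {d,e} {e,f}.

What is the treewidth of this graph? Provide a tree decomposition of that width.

Each bag holds 3 vertices, so the decomposition has width 2, which upper-bounds the treewidth. The edges e–c–a–b–e form a cycle, so G is not a tree and its treewidth is at least 2. Hence tw(G) = 2 exactly.

Treewidth 2.
One optimal decomposition is:
Bags: B1 = {a, c, e}  B2 = {a, b, e}  B3 = {a, e, f}  B4 = {a, d, e}
Tree: B1–B2, B2–B3, B3–B4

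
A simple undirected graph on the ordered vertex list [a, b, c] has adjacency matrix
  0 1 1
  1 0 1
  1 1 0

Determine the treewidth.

A width-2 tree decomposition is:
Bags: B1 = {a, b, c}
Tree: (single bag)
With just one bag of size 3, the width is 3 − 1 = 2, so tw(G) ≤ 2. On the other hand G contains the 3-clique {a, b, c}. A clique must lie in a single bag of any decomposition, so no decomposition can have width below 2. The upper and lower bounds meet at 2, so that is the treewidth.

2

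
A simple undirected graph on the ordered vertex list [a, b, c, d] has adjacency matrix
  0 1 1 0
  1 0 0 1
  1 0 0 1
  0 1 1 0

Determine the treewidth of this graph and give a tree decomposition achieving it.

Treewidth 2.
One such decomposition:
Bags: B1 = {a, b, d}  B2 = {a, c, d}
Tree: B1–B2

Each bag holds 3 vertices, so the decomposition has width 2, which upper-bounds the treewidth. Since a–b–d–c–a is a cycle in G, G is not acyclic. Forests are exactly the graphs of treewidth ≤ 1, so tw(G) ≥ 2. Therefore the treewidth is 2.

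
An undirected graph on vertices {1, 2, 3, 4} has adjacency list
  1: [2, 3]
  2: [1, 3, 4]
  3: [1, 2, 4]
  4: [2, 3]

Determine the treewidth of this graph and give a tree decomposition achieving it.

The largest bag has 3 vertices, giving width 2; this decomposition certifies tw(G) ≤ 2. On the other hand G contains the 3-clique {1, 2, 3}. A clique must lie in a single bag of any decomposition, so no decomposition can have width below 2. Therefore the treewidth is 2.

Treewidth 2.
Bags: B1 = {1, 2, 3}  B2 = {2, 3, 4}
Tree: B1–B2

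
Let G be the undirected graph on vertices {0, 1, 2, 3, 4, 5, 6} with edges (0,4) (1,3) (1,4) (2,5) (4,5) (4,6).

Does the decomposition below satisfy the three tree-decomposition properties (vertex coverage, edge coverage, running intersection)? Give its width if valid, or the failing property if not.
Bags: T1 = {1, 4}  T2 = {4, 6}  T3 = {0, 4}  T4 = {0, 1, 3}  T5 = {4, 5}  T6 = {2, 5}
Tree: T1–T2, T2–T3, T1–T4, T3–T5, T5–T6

A tree decomposition must satisfy three properties: every vertex lies in some bag; for every edge, both endpoints lie together in some bag; and for every vertex, the bags containing it form a connected subtree. Here bags containing vertex 0 are not connected in the tree, so the decomposition is invalid.

No — bags containing vertex 0 are not connected in the tree.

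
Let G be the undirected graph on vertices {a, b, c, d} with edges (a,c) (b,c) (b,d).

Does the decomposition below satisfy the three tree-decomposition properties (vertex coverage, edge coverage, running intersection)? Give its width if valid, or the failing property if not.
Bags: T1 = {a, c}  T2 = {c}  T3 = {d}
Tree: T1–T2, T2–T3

No — vertex b appears in no bag.

A tree decomposition must satisfy three properties: every vertex lies in some bag; for every edge, both endpoints lie together in some bag; and for every vertex, the bags containing it form a connected subtree. Here vertex b appears in no bag, so the decomposition is invalid.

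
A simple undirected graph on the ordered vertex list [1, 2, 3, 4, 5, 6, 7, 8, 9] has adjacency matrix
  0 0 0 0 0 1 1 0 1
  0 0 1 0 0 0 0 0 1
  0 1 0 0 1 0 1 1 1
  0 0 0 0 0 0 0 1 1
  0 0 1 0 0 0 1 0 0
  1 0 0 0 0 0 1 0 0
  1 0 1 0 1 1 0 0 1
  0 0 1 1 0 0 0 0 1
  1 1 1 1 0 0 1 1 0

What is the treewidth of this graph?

A width-2 tree decomposition is:
Bags: B1 = {3, 7, 9}  B2 = {3, 8, 9}  B3 = {2, 3, 9}  B4 = {4, 8, 9}  B5 = {1, 7, 9}  B6 = {1, 6, 7}  B7 = {3, 5, 7}
Tree: B1–B2, B1–B3, B2–B4, B1–B5, B5–B6, B1–B7
Each bag holds 3 vertices, so the decomposition has width 2, which upper-bounds the treewidth. Conversely, {1, 7, 9} is a clique of size 3, and the vertices of any clique must share a bag in every tree decomposition; so some bag has ≥ 3 vertices and tw(G) ≥ 2. Hence tw(G) = 2 exactly.

2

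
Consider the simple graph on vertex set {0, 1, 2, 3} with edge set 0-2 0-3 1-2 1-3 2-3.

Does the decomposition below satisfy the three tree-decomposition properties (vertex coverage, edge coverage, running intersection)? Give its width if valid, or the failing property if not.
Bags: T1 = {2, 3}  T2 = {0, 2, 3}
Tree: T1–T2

No — vertex 1 appears in no bag.

A tree decomposition must satisfy three properties: every vertex lies in some bag; for every edge, both endpoints lie together in some bag; and for every vertex, the bags containing it form a connected subtree. Here vertex 1 appears in no bag, so the decomposition is invalid.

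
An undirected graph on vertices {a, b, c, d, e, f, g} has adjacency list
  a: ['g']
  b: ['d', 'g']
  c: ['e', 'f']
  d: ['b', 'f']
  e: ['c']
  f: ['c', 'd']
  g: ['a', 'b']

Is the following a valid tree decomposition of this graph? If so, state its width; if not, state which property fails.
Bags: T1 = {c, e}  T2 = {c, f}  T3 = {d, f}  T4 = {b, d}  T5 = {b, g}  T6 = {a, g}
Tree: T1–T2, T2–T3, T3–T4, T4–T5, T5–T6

Yes; width 1.

Vertex coverage: the bags together contain {a, b, c, d, e, f, g}, the full vertex set. Edge coverage: each edge of G has both endpoints in at least one bag. Running intersection: for every vertex, the bags containing it form a connected subtree. All three properties hold, so this is a valid tree decomposition of width max|bag| − 1 = 1, and hence tw(G) ≤ 1.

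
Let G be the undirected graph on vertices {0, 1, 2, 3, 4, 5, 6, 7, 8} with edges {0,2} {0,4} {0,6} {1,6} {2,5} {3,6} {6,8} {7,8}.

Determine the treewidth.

A width-1 tree decomposition is:
Bags: B1 = {0, 4}  B2 = {0, 6}  B3 = {1, 6}  B4 = {3, 6}  B5 = {6, 8}  B6 = {7, 8}  B7 = {0, 2}  B8 = {2, 5}
Tree: B1–B2, B2–B3, B2–B4, B3–B5, B5–B6, B2–B7, B7–B8
Each bag holds 2 vertices, so the decomposition has width 1, which upper-bounds the treewidth. Any graph with an edge has treewidth ≥ 1, and G has the edge 4–0. Combining the bounds, tw(G) = 1.

1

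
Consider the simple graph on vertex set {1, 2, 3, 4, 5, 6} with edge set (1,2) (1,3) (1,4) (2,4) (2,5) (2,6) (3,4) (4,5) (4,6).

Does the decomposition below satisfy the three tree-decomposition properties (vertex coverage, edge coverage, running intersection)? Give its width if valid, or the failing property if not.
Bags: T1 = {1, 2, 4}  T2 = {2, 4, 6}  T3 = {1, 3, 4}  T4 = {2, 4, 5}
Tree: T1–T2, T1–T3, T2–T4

Yes; width 2.

Every vertex of G appears in some bag (union = {1, 2, 3, 4, 5, 6}); every edge is covered by a bag; and for each vertex v the set of bags containing v is connected in the bag tree. The decomposition is therefore valid. The largest bag has 3 vertices, so the width is 2.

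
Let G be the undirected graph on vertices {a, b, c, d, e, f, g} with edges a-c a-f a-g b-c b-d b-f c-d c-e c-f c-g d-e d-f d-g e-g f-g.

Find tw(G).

A width-3 tree decomposition is:
Bags: B1 = {c, d, f, g}  B2 = {c, d, e, g}  B3 = {b, c, d, f}  B4 = {a, c, f, g}
Tree: B1–B2, B1–B3, B1–B4
Every bag has size at most 4, so the width is 4 − 1 = 3 and tw(G) ≤ 3. On the other hand G contains the 4-clique {c, d, e, g}. A clique must lie in a single bag of any decomposition, so no decomposition can have width below 3. The upper and lower bounds meet at 3, so that is the treewidth.

3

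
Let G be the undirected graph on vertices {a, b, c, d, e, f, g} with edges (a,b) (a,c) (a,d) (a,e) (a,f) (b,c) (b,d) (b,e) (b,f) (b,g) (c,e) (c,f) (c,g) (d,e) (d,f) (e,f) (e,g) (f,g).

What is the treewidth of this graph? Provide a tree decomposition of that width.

Treewidth 4.
Bags: B1 = {a, b, c, e, f}  B2 = {a, b, d, e, f}  B3 = {b, c, e, f, g}
Tree: B1–B2, B1–B3

The largest bag has 5 vertices, giving width 4; this decomposition certifies tw(G) ≤ 4. Conversely, {a, b, d, e, f} is a clique of size 5, and the vertices of any clique must share a bag in every tree decomposition; so some bag has ≥ 5 vertices and tw(G) ≥ 4. Combining the bounds, tw(G) = 4.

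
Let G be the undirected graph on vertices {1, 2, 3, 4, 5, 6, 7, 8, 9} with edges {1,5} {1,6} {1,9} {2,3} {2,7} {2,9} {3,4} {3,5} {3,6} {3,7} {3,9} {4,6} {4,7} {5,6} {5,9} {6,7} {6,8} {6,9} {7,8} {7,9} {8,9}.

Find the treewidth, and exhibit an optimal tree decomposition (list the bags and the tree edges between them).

Treewidth 3.
One such decomposition:
Bags: B1 = {3, 6, 7, 9}  B2 = {3, 5, 6, 9}  B3 = {3, 4, 6, 7}  B4 = {6, 7, 8, 9}  B5 = {2, 3, 7, 9}  B6 = {1, 5, 6, 9}
Tree: B1–B2, B1–B3, B1–B4, B1–B5, B2–B6

The largest bag has 4 vertices, giving width 3; this decomposition certifies tw(G) ≤ 3. On the other hand G contains the 4-clique {2, 3, 7, 9}. A clique must lie in a single bag of any decomposition, so no decomposition can have width below 3. Hence tw(G) = 3 exactly.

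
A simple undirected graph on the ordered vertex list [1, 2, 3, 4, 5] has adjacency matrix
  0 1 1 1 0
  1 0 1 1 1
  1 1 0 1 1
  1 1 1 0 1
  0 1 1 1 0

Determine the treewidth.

A width-3 tree decomposition is:
Bags: B1 = {2, 3, 4, 5}  B2 = {1, 2, 3, 4}
Tree: B1–B2
Every bag has size at most 4, so the width is 4 − 1 = 3 and tw(G) ≤ 3. On the other hand G contains the 4-clique {1, 2, 3, 4}. A clique must lie in a single bag of any decomposition, so no decomposition can have width below 3. The upper and lower bounds meet at 3, so that is the treewidth.

3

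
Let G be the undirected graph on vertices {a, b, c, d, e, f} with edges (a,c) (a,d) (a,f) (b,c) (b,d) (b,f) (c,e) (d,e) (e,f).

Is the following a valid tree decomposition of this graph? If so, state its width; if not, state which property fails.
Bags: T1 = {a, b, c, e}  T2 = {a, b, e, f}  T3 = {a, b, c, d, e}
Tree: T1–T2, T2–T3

No — bags containing vertex c are not connected in the tree.

A tree decomposition must satisfy three properties: every vertex lies in some bag; for every edge, both endpoints lie together in some bag; and for every vertex, the bags containing it form a connected subtree. Here bags containing vertex c are not connected in the tree, so the decomposition is invalid.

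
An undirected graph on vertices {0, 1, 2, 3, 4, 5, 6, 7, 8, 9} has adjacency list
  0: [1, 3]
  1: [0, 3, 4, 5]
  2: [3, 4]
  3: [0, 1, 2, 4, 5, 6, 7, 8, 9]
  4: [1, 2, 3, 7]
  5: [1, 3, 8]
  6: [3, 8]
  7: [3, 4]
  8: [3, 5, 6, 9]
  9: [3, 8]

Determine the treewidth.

A width-2 tree decomposition is:
Bags: B1 = {1, 3, 5}  B2 = {3, 5, 8}  B3 = {0, 1, 3}  B4 = {3, 6, 8}  B5 = {3, 8, 9}  B6 = {1, 3, 4}  B7 = {2, 3, 4}  B8 = {3, 4, 7}
Tree: B1–B2, B1–B3, B2–B4, B4–B5, B1–B6, B6–B7, B6–B8
Every bag has size at most 3, so the width is 3 − 1 = 2 and tw(G) ≤ 2. Conversely, {0, 1, 3} is a clique of size 3, and the vertices of any clique must share a bag in every tree decomposition; so some bag has ≥ 3 vertices and tw(G) ≥ 2. The upper and lower bounds meet at 2, so that is the treewidth.

2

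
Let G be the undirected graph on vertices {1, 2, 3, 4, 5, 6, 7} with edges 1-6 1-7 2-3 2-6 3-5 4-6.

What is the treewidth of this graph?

1

A width-1 tree decomposition is:
Bags: B1 = {2, 3}  B2 = {2, 6}  B3 = {4, 6}  B4 = {1, 6}  B5 = {1, 7}  B6 = {3, 5}
Tree: B1–B2, B2–B3, B2–B4, B4–B5, B1–B6
The largest bag has 2 vertices, giving width 1; this decomposition certifies tw(G) ≤ 1. Any graph with an edge has treewidth ≥ 1, and G has the edge 3–2. Hence tw(G) = 1 exactly.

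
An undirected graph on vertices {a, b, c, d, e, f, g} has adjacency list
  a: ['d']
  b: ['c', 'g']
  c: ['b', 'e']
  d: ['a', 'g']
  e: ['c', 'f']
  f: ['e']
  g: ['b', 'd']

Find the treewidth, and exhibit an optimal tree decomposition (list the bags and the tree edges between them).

Treewidth 1.
One such decomposition:
Bags: B1 = {e, f}  B2 = {c, e}  B3 = {b, c}  B4 = {b, g}  B5 = {d, g}  B6 = {a, d}
Tree: B1–B2, B2–B3, B3–B4, B4–B5, B5–B6

The largest bag has 2 vertices, giving width 1; this decomposition certifies tw(G) ≤ 1. Since G has at least one edge (e.g. f–e), it is not an edgeless graph, so tw(G) ≥ 1. Hence tw(G) = 1 exactly.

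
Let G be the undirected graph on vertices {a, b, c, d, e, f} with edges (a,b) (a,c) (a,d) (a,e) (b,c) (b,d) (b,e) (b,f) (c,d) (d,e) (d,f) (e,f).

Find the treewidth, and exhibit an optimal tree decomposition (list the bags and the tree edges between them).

Treewidth 3.
Bags: B1 = {a, b, d, e}  B2 = {a, b, c, d}  B3 = {b, d, e, f}
Tree: B1–B2, B1–B3

Every bag has size at most 4, so the width is 4 − 1 = 3 and tw(G) ≤ 3. On the other hand G contains the 4-clique {b, d, e, f}. A clique must lie in a single bag of any decomposition, so no decomposition can have width below 3. Therefore the treewidth is 3.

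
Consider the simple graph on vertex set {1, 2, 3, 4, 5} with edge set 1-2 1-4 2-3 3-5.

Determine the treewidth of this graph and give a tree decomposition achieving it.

Each bag holds 2 vertices, so the decomposition has width 1, which upper-bounds the treewidth. Since G has at least one edge (e.g. 5–3), it is not an edgeless graph, so tw(G) ≥ 1. Combining the bounds, tw(G) = 1.

Treewidth 1.
One optimal decomposition is:
Bags: B1 = {3, 5}  B2 = {2, 3}  B3 = {1, 2}  B4 = {1, 4}
Tree: B1–B2, B2–B3, B3–B4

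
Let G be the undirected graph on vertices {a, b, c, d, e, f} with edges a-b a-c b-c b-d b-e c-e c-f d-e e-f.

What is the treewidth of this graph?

2

A width-2 tree decomposition is:
Bags: B1 = {b, c, e}  B2 = {b, d, e}  B3 = {c, e, f}  B4 = {a, b, c}
Tree: B1–B2, B1–B3, B1–B4
Every bag has size at most 3, so the width is 3 − 1 = 2 and tw(G) ≤ 2. On the other hand G contains the 3-clique {b, d, e}. A clique must lie in a single bag of any decomposition, so no decomposition can have width below 2. Combining the bounds, tw(G) = 2.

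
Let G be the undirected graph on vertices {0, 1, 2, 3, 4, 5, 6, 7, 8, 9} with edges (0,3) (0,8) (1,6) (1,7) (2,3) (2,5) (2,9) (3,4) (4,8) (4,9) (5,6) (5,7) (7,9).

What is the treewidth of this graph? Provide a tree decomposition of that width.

Treewidth 2.
One such decomposition:
Bags: B1 = {0, 4, 8}  B2 = {0, 3, 4}  B3 = {3, 4, 9}  B4 = {2, 3, 9}  B5 = {2, 7, 9}  B6 = {2, 5, 7}  B7 = {1, 5, 7}  B8 = {1, 5, 6}
Tree: B1–B2, B2–B3, B3–B4, B4–B5, B5–B6, B6–B7, B7–B8

Each bag holds 3 vertices, so the decomposition has width 2, which upper-bounds the treewidth. For the lower bound, G contains the cycle 8–0–3–4–8, so G is not a forest; only forests have treewidth ≤ 1, hence tw(G) ≥ 2. Hence tw(G) = 2 exactly.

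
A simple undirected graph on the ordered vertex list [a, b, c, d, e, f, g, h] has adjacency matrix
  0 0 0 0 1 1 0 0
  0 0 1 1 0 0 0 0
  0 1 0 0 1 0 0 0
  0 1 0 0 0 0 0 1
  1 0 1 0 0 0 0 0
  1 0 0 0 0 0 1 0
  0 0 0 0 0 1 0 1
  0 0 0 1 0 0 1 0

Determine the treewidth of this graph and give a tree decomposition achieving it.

Each bag holds 3 vertices, so the decomposition has width 2, which upper-bounds the treewidth. The edges g–f–a–e–c–b–d–h–g form a cycle, so G is not a tree and its treewidth is at least 2. Therefore the treewidth is 2.

Treewidth 2.
Bags: B1 = {a, f, g}  B2 = {a, e, g}  B3 = {c, e, g}  B4 = {b, c, g}  B5 = {b, d, g}  B6 = {d, g, h}
Tree: B1–B2, B2–B3, B3–B4, B4–B5, B5–B6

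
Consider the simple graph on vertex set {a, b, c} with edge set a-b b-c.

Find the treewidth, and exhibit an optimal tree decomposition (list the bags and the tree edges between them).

Treewidth 1.
One such decomposition:
Bags: B1 = {b, c}  B2 = {a, b}
Tree: B1–B2

Every bag has size at most 2, so the width is 2 − 1 = 1 and tw(G) ≤ 1. Since G has at least one edge (e.g. b–c), it is not an edgeless graph, so tw(G) ≥ 1. Combining the bounds, tw(G) = 1.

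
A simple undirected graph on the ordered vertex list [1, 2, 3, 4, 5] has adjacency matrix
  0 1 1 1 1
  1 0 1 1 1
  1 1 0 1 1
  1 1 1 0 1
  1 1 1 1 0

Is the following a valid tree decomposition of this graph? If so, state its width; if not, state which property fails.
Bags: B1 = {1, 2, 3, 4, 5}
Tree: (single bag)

Checking the three conditions: (i) the bags cover all of {1, 2, 3, 4, 5}; (ii) for each edge, some bag contains both endpoints; (iii) the bags containing any fixed vertex form a subtree. All hold, so the decomposition is valid with width 5 − 1 = 4.

Yes; width 4.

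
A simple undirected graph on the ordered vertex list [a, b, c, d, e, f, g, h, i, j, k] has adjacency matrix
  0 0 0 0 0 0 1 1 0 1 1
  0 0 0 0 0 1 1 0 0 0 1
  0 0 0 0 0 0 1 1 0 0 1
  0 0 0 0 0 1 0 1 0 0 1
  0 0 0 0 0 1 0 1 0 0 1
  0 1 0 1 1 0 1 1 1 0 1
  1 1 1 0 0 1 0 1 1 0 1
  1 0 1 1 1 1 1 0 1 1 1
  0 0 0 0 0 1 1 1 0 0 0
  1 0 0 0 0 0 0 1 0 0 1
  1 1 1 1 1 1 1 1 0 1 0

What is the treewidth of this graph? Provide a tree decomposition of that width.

The largest bag has 4 vertices, giving width 3; this decomposition certifies tw(G) ≤ 3. For the lower bound, the 4 vertices {a, h, j, k} are pairwise adjacent, and any tree decomposition puts a clique entirely inside one bag — forcing width ≥ 3. The upper and lower bounds meet at 3, so that is the treewidth.

Treewidth 3.
Bags: B1 = {a, h, j, k}  B2 = {a, g, h, k}  B3 = {f, g, h, k}  B4 = {c, g, h, k}  B5 = {b, f, g, k}  B6 = {f, g, h, i}  B7 = {e, f, h, k}  B8 = {d, f, h, k}
Tree: B1–B2, B2–B3, B2–B4, B3–B5, B3–B6, B3–B7, B3–B8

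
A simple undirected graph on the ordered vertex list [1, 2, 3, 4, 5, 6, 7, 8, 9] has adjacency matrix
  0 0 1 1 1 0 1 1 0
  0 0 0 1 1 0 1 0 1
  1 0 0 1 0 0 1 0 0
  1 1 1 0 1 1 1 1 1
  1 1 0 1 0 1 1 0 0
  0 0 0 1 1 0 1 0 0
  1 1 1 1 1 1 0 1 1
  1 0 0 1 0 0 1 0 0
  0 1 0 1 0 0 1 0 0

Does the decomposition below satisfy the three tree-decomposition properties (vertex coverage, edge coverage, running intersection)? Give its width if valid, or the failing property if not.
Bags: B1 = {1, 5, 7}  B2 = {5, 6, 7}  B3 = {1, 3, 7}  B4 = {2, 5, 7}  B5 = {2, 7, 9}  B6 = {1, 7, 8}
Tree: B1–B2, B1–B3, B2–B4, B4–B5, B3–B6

No — vertex 4 appears in no bag.

A tree decomposition must satisfy three properties: every vertex lies in some bag; for every edge, both endpoints lie together in some bag; and for every vertex, the bags containing it form a connected subtree. Here vertex 4 appears in no bag, so the decomposition is invalid.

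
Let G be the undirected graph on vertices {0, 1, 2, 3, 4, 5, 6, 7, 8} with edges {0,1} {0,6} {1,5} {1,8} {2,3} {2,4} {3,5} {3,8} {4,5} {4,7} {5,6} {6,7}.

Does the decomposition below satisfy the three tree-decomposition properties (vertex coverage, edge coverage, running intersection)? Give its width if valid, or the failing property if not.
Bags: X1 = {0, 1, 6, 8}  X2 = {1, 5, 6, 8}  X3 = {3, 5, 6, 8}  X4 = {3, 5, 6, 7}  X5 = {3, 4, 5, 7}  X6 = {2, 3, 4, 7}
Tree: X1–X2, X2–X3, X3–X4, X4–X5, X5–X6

Checking the three conditions: (i) the bags cover all of {0, 1, 2, 3, 4, 5, 6, 7, 8}; (ii) for each edge, some bag contains both endpoints; (iii) the bags containing any fixed vertex form a subtree. All hold, so the decomposition is valid with width 4 − 1 = 3.

Yes; width 3.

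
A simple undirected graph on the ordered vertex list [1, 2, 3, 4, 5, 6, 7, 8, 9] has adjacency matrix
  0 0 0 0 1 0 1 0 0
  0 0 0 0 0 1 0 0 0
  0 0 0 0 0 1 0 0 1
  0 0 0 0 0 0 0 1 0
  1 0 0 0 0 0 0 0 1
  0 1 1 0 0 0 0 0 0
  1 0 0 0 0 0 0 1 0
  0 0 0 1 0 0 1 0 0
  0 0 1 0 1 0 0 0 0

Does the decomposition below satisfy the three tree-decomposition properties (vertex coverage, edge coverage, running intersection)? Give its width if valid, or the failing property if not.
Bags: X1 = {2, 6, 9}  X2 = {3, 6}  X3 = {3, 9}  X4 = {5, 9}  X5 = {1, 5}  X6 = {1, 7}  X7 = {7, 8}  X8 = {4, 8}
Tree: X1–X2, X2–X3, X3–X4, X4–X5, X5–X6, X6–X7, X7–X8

No — bags containing vertex 9 are not connected in the tree.

A tree decomposition must satisfy three properties: every vertex lies in some bag; for every edge, both endpoints lie together in some bag; and for every vertex, the bags containing it form a connected subtree. Here bags containing vertex 9 are not connected in the tree, so the decomposition is invalid.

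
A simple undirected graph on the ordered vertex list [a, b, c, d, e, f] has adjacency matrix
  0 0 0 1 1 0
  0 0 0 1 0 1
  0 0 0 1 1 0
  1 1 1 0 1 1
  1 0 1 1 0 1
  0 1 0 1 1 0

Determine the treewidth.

A width-2 tree decomposition is:
Bags: B1 = {d, e, f}  B2 = {c, d, e}  B3 = {b, d, f}  B4 = {a, d, e}
Tree: B1–B2, B1–B3, B1–B4
Each bag holds 3 vertices, so the decomposition has width 2, which upper-bounds the treewidth. For the lower bound, the 3 vertices {d, e, f} are pairwise adjacent, and any tree decomposition puts a clique entirely inside one bag — forcing width ≥ 2. Combining the bounds, tw(G) = 2.

2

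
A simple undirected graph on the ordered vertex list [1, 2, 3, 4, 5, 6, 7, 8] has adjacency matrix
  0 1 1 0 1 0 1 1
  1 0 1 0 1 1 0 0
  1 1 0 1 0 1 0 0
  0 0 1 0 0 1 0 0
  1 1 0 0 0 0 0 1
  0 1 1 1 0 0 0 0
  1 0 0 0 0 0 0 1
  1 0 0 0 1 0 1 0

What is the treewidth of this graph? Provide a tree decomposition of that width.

Each bag holds 3 vertices, so the decomposition has width 2, which upper-bounds the treewidth. Conversely, {1, 5, 8} is a clique of size 3, and the vertices of any clique must share a bag in every tree decomposition; so some bag has ≥ 3 vertices and tw(G) ≥ 2. The upper and lower bounds meet at 2, so that is the treewidth.

Treewidth 2.
One such decomposition:
Bags: B1 = {1, 2, 3}  B2 = {1, 2, 5}  B3 = {2, 3, 6}  B4 = {1, 5, 8}  B5 = {3, 4, 6}  B6 = {1, 7, 8}
Tree: B1–B2, B1–B3, B2–B4, B3–B5, B4–B6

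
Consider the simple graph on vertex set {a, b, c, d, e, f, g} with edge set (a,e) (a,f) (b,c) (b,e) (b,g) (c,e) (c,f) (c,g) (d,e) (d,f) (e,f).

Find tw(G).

2

A width-2 tree decomposition is:
Bags: B1 = {c, e, f}  B2 = {b, c, e}  B3 = {b, c, g}  B4 = {d, e, f}  B5 = {a, e, f}
Tree: B1–B2, B2–B3, B1–B4, B4–B5
Every bag has size at most 3, so the width is 3 − 1 = 2 and tw(G) ≤ 2. Conversely, {b, c, g} is a clique of size 3, and the vertices of any clique must share a bag in every tree decomposition; so some bag has ≥ 3 vertices and tw(G) ≥ 2. Combining the bounds, tw(G) = 2.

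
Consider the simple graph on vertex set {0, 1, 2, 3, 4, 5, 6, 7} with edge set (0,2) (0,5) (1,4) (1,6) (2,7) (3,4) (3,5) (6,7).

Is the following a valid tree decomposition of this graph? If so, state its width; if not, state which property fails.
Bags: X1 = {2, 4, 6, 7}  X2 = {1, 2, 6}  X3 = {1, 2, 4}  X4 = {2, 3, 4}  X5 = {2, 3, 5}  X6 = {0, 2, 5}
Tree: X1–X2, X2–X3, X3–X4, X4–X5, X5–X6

No — bags containing vertex 4 are not connected in the tree.

A tree decomposition must satisfy three properties: every vertex lies in some bag; for every edge, both endpoints lie together in some bag; and for every vertex, the bags containing it form a connected subtree. Here bags containing vertex 4 are not connected in the tree, so the decomposition is invalid.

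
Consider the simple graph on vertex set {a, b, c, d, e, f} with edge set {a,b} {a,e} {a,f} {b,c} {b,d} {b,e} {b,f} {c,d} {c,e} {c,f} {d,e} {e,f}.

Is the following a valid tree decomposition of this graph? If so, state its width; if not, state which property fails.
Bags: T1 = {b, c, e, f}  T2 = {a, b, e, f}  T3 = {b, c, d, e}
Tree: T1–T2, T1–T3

Checking the three conditions: (i) the bags cover all of {a, b, c, d, e, f}; (ii) for each edge, some bag contains both endpoints; (iii) the bags containing any fixed vertex form a subtree. All hold, so the decomposition is valid with width 4 − 1 = 3.

Yes; width 3.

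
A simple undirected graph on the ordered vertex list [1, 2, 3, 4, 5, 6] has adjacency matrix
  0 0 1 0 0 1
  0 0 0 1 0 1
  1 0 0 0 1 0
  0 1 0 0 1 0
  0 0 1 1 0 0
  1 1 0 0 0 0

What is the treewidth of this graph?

2

A width-2 tree decomposition is:
Bags: B1 = {2, 4, 6}  B2 = {1, 4, 6}  B3 = {1, 3, 4}  B4 = {3, 4, 5}
Tree: B1–B2, B2–B3, B3–B4
Each bag holds 3 vertices, so the decomposition has width 2, which upper-bounds the treewidth. For the lower bound, G contains the cycle 4–2–6–1–3–5–4, so G is not a forest; only forests have treewidth ≤ 1, hence tw(G) ≥ 2. The upper and lower bounds meet at 2, so that is the treewidth.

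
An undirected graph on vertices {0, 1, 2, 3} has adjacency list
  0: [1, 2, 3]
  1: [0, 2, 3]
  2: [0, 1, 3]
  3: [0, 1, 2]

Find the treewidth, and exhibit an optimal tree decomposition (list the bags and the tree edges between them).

With just one bag of size 4, the width is 4 − 1 = 3, so tw(G) ≤ 3. Conversely, {0, 1, 2, 3} is a clique of size 4, and the vertices of any clique must share a bag in every tree decomposition; so some bag has ≥ 4 vertices and tw(G) ≥ 3. Combining the bounds, tw(G) = 3.

Treewidth 3.
One optimal decomposition is:
Bags: B1 = {0, 1, 2, 3}
Tree: (single bag)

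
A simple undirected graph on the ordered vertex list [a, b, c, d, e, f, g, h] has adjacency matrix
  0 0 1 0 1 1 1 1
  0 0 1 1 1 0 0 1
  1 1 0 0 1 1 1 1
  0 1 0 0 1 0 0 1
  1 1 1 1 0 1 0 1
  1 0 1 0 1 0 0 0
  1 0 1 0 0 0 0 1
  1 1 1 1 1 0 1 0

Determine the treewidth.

A width-3 tree decomposition is:
Bags: B1 = {a, c, e, h}  B2 = {b, c, e, h}  B3 = {b, d, e, h}  B4 = {a, c, e, f}  B5 = {a, c, g, h}
Tree: B1–B2, B2–B3, B1–B4, B1–B5
Every bag has size at most 4, so the width is 4 − 1 = 3 and tw(G) ≤ 3. For the lower bound, the 4 vertices {b, d, e, h} are pairwise adjacent, and any tree decomposition puts a clique entirely inside one bag — forcing width ≥ 3. Combining the bounds, tw(G) = 3.

3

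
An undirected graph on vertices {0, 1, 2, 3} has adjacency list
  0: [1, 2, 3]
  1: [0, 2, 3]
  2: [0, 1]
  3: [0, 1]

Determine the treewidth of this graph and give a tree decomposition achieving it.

The largest bag has 3 vertices, giving width 2; this decomposition certifies tw(G) ≤ 2. On the other hand G contains the 3-clique {0, 1, 2}. A clique must lie in a single bag of any decomposition, so no decomposition can have width below 2. Hence tw(G) = 2 exactly.

Treewidth 2.
Bags: B1 = {0, 1, 3}  B2 = {0, 1, 2}
Tree: B1–B2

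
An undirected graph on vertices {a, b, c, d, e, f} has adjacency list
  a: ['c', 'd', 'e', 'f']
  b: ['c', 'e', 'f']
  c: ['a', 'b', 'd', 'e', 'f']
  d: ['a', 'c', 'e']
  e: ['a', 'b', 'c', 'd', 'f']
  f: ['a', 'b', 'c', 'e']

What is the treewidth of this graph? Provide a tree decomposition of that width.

Treewidth 3.
One optimal decomposition is:
Bags: B1 = {a, c, e, f}  B2 = {b, c, e, f}  B3 = {a, c, d, e}
Tree: B1–B2, B1–B3

Every bag has size at most 4, so the width is 4 − 1 = 3 and tw(G) ≤ 3. For the lower bound, the 4 vertices {a, c, d, e} are pairwise adjacent, and any tree decomposition puts a clique entirely inside one bag — forcing width ≥ 3. Hence tw(G) = 3 exactly.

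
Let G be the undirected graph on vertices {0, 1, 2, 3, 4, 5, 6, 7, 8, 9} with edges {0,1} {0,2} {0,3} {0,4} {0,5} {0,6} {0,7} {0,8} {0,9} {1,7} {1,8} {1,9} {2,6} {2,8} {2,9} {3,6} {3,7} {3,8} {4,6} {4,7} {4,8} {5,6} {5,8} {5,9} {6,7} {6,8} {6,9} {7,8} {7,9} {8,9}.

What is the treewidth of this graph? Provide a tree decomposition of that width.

The largest bag has 5 vertices, giving width 4; this decomposition certifies tw(G) ≤ 4. For the lower bound, the 5 vertices {0, 1, 7, 8, 9} are pairwise adjacent, and any tree decomposition puts a clique entirely inside one bag — forcing width ≥ 4. The upper and lower bounds meet at 4, so that is the treewidth.

Treewidth 4.
Bags: B1 = {0, 6, 7, 8, 9}  B2 = {0, 2, 6, 8, 9}  B3 = {0, 3, 6, 7, 8}  B4 = {0, 1, 7, 8, 9}  B5 = {0, 5, 6, 8, 9}  B6 = {0, 4, 6, 7, 8}
Tree: B1–B2, B1–B3, B1–B4, B2–B5, B1–B6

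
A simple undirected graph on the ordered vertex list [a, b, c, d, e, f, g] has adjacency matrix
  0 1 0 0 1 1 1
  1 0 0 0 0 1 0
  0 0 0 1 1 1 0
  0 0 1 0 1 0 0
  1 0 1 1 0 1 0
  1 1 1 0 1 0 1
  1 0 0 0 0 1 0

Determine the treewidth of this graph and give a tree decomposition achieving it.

Treewidth 2.
One optimal decomposition is:
Bags: B1 = {a, f, g}  B2 = {a, b, f}  B3 = {a, e, f}  B4 = {c, e, f}  B5 = {c, d, e}
Tree: B1–B2, B1–B3, B3–B4, B4–B5

Every bag has size at most 3, so the width is 3 − 1 = 2 and tw(G) ≤ 2. Conversely, {c, d, e} is a clique of size 3, and the vertices of any clique must share a bag in every tree decomposition; so some bag has ≥ 3 vertices and tw(G) ≥ 2. Hence tw(G) = 2 exactly.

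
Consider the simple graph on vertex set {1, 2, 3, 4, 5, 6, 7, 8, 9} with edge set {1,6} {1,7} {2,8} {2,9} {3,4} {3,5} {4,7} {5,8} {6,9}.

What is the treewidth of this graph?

2

A width-2 tree decomposition is:
Bags: B1 = {3, 4, 7}  B2 = {1, 3, 7}  B3 = {1, 3, 6}  B4 = {3, 6, 9}  B5 = {2, 3, 9}  B6 = {2, 3, 8}  B7 = {3, 5, 8}
Tree: B1–B2, B2–B3, B3–B4, B4–B5, B5–B6, B6–B7
The largest bag has 3 vertices, giving width 2; this decomposition certifies tw(G) ≤ 2. For the lower bound, G contains the cycle 3–4–7–1–6–9–2–8–5–3, so G is not a forest; only forests have treewidth ≤ 1, hence tw(G) ≥ 2. The upper and lower bounds meet at 2, so that is the treewidth.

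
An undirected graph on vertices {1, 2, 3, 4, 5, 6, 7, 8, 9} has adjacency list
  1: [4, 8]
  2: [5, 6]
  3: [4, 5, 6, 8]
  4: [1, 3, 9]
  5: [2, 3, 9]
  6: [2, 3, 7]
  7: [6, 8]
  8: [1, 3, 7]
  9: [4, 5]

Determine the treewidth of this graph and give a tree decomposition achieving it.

The largest bag has 4 vertices, giving width 3; this decomposition certifies tw(G) ≤ 3. For the lower bound: the 4 vertex sets {2,6,7}, {8}, {3}, {1,4,5,9} are disjoint, each induces a connected subgraph, and every pair is joined by at least one edge of G. Contracting each set to a single vertex therefore yields K_{4} as a minor, and since treewidth is minor-monotone, tw(G) ≥ tw(K_{4}) = 3. Therefore the treewidth is 3.

Treewidth 3.
One such decomposition:
Bags: B1 = {2, 6, 7, 8}  B2 = {2, 3, 6, 8}  B3 = {2, 3, 5, 8}  B4 = {1, 3, 5, 8}  B5 = {1, 3, 4, 5}  B6 = {1, 4, 5, 9}
Tree: B1–B2, B2–B3, B3–B4, B4–B5, B5–B6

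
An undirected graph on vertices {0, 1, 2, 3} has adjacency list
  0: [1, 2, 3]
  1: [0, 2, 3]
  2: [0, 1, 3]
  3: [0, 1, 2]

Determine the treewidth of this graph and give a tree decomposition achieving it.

Treewidth 3.
Bags: B1 = {0, 1, 2, 3}
Tree: (single bag)

A single bag containing all 4 vertices is trivially a valid decomposition of width 3. On the other hand G contains the 4-clique {0, 1, 2, 3}. A clique must lie in a single bag of any decomposition, so no decomposition can have width below 3. Therefore the treewidth is 3.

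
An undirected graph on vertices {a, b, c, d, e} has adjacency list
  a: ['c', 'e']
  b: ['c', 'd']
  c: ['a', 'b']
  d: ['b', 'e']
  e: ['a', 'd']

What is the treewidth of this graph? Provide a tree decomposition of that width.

Treewidth 2.
One such decomposition:
Bags: B1 = {a, c, e}  B2 = {c, d, e}  B3 = {b, c, d}
Tree: B1–B2, B2–B3

Each bag holds 3 vertices, so the decomposition has width 2, which upper-bounds the treewidth. For the lower bound, G contains the cycle c–a–e–d–b–c, so G is not a forest; only forests have treewidth ≤ 1, hence tw(G) ≥ 2. Therefore the treewidth is 2.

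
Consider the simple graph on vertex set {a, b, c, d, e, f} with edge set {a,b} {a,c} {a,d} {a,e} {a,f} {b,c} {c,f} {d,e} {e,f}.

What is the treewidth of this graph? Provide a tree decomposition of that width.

Treewidth 2.
One such decomposition:
Bags: B1 = {a, e, f}  B2 = {a, c, f}  B3 = {a, d, e}  B4 = {a, b, c}
Tree: B1–B2, B1–B3, B2–B4

Each bag holds 3 vertices, so the decomposition has width 2, which upper-bounds the treewidth. On the other hand G contains the 3-clique {a, d, e}. A clique must lie in a single bag of any decomposition, so no decomposition can have width below 2. Combining the bounds, tw(G) = 2.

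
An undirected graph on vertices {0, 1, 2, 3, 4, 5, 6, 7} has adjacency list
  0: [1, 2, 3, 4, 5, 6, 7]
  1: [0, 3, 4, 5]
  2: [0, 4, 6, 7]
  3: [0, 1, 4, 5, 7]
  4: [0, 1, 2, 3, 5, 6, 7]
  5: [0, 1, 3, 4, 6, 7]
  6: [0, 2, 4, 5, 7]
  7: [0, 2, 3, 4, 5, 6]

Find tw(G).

4

A width-4 tree decomposition is:
Bags: B1 = {0, 4, 5, 6, 7}  B2 = {0, 3, 4, 5, 7}  B3 = {0, 1, 3, 4, 5}  B4 = {0, 2, 4, 6, 7}
Tree: B1–B2, B2–B3, B1–B4
Each bag holds 5 vertices, so the decomposition has width 4, which upper-bounds the treewidth. On the other hand G contains the 5-clique {0, 2, 4, 6, 7}. A clique must lie in a single bag of any decomposition, so no decomposition can have width below 4. Combining the bounds, tw(G) = 4.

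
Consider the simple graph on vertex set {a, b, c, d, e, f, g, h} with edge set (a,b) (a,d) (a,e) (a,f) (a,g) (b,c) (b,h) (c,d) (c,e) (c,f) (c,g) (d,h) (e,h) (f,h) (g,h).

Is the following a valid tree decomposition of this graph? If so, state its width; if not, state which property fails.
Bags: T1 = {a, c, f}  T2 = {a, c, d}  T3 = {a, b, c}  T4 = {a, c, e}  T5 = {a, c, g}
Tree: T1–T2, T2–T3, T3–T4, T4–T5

No — vertex h appears in no bag.

A tree decomposition must satisfy three properties: every vertex lies in some bag; for every edge, both endpoints lie together in some bag; and for every vertex, the bags containing it form a connected subtree. Here vertex h appears in no bag, so the decomposition is invalid.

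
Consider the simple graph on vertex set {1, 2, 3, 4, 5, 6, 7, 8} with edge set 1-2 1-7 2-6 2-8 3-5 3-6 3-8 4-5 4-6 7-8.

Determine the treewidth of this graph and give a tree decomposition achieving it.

Each bag holds 3 vertices, so the decomposition has width 2, which upper-bounds the treewidth. For the lower bound, G contains the cycle 4–5–3–6–4, so G is not a forest; only forests have treewidth ≤ 1, hence tw(G) ≥ 2. The upper and lower bounds meet at 2, so that is the treewidth.

Treewidth 2.
One optimal decomposition is:
Bags: B1 = {4, 5, 6}  B2 = {3, 5, 6}  B3 = {2, 3, 6}  B4 = {2, 3, 8}  B5 = {1, 2, 8}  B6 = {1, 7, 8}
Tree: B1–B2, B2–B3, B3–B4, B4–B5, B5–B6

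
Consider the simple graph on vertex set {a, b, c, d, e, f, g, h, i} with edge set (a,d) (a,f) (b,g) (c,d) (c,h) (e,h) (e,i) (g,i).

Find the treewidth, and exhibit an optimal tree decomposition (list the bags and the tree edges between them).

The largest bag has 2 vertices, giving width 1; this decomposition certifies tw(G) ≤ 1. G has an edge, so its treewidth is at least 1. Hence tw(G) = 1 exactly.

Treewidth 1.
Bags: B1 = {a, f}  B2 = {a, d}  B3 = {c, d}  B4 = {c, h}  B5 = {e, h}  B6 = {e, i}  B7 = {g, i}  B8 = {b, g}
Tree: B1–B2, B2–B3, B3–B4, B4–B5, B5–B6, B6–B7, B7–B8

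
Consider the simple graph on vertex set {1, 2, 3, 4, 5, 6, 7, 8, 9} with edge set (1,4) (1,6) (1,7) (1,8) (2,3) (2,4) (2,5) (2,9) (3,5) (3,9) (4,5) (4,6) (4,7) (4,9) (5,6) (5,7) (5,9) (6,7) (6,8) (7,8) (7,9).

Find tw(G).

3

A width-3 tree decomposition is:
Bags: B1 = {1, 4, 6, 7}  B2 = {1, 6, 7, 8}  B3 = {4, 5, 6, 7}  B4 = {4, 5, 7, 9}  B5 = {2, 4, 5, 9}  B6 = {2, 3, 5, 9}
Tree: B1–B2, B1–B3, B3–B4, B4–B5, B5–B6
The largest bag has 4 vertices, giving width 3; this decomposition certifies tw(G) ≤ 3. Conversely, {1, 6, 7, 8} is a clique of size 4, and the vertices of any clique must share a bag in every tree decomposition; so some bag has ≥ 4 vertices and tw(G) ≥ 3. Combining the bounds, tw(G) = 3.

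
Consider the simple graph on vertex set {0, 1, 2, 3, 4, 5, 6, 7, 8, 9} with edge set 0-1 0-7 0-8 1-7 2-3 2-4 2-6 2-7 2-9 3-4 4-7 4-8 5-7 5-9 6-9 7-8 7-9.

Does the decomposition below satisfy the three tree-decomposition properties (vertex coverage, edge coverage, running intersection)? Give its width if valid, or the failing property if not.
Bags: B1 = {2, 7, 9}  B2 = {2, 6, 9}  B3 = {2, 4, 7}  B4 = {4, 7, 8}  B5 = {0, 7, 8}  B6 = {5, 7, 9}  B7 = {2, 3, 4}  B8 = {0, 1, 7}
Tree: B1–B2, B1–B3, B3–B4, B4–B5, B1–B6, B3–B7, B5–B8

Yes; width 2.

Checking the three conditions: (i) the bags cover all of {0, 1, 2, 3, 4, 5, 6, 7, 8, 9}; (ii) for each edge, some bag contains both endpoints; (iii) the bags containing any fixed vertex form a subtree. All hold, so the decomposition is valid with width 3 − 1 = 2.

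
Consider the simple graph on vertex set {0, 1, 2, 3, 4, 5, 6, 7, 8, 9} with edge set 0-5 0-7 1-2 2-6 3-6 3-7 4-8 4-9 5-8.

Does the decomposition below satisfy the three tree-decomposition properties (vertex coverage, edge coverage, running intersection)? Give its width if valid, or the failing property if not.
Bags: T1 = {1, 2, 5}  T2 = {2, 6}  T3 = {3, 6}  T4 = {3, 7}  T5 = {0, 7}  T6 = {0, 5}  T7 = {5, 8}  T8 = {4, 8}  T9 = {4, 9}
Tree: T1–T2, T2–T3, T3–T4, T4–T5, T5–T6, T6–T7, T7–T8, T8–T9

A tree decomposition must satisfy three properties: every vertex lies in some bag; for every edge, both endpoints lie together in some bag; and for every vertex, the bags containing it form a connected subtree. Here bags containing vertex 5 are not connected in the tree, so the decomposition is invalid.

No — bags containing vertex 5 are not connected in the tree.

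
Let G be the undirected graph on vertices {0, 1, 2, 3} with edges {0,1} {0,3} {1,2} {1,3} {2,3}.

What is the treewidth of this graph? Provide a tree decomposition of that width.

Treewidth 2.
Bags: B1 = {1, 2, 3}  B2 = {0, 1, 3}
Tree: B1–B2

The largest bag has 3 vertices, giving width 2; this decomposition certifies tw(G) ≤ 2. On the other hand G contains the 3-clique {0, 1, 3}. A clique must lie in a single bag of any decomposition, so no decomposition can have width below 2. The upper and lower bounds meet at 2, so that is the treewidth.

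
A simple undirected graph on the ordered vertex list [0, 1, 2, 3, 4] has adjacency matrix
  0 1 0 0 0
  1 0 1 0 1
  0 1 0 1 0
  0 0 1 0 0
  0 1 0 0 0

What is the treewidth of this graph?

1

A width-1 tree decomposition is:
Bags: B1 = {1, 2}  B2 = {2, 3}  B3 = {0, 1}  B4 = {1, 4}
Tree: B1–B2, B1–B3, B1–B4
Each bag holds 2 vertices, so the decomposition has width 1, which upper-bounds the treewidth. G has an edge, so its treewidth is at least 1. Combining the bounds, tw(G) = 1.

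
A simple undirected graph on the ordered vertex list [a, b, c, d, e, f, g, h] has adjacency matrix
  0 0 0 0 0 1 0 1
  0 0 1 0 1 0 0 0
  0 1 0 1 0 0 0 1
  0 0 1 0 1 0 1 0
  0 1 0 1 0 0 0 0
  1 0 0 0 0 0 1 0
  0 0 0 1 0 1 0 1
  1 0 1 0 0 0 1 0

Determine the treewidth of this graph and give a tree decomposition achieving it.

Treewidth 2.
One optimal decomposition is:
Bags: B1 = {b, c, e}  B2 = {c, d, e}  B3 = {c, d, h}  B4 = {d, g, h}  B5 = {a, g, h}  B6 = {a, f, g}
Tree: B1–B2, B2–B3, B3–B4, B4–B5, B5–B6

Each bag holds 3 vertices, so the decomposition has width 2, which upper-bounds the treewidth. Since b–e–d–c–b is a cycle in G, G is not acyclic. Forests are exactly the graphs of treewidth ≤ 1, so tw(G) ≥ 2. Hence tw(G) = 2 exactly.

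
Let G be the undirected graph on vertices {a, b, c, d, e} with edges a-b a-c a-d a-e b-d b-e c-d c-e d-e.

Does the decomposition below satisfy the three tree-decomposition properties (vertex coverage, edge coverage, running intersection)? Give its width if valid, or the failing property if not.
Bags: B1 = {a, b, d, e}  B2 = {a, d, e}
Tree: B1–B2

A tree decomposition must satisfy three properties: every vertex lies in some bag; for every edge, both endpoints lie together in some bag; and for every vertex, the bags containing it form a connected subtree. Here vertex c appears in no bag, so the decomposition is invalid.

No — vertex c appears in no bag.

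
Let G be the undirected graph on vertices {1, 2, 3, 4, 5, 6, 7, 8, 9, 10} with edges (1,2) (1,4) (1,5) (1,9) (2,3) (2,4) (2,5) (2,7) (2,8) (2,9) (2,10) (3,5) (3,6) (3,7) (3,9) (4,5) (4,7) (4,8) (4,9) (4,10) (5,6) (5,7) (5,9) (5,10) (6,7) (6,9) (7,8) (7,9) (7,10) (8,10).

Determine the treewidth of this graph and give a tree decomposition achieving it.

Each bag holds 5 vertices, so the decomposition has width 4, which upper-bounds the treewidth. On the other hand G contains the 5-clique {2, 3, 5, 7, 9}. A clique must lie in a single bag of any decomposition, so no decomposition can have width below 4. Therefore the treewidth is 4.

Treewidth 4.
One optimal decomposition is:
Bags: B1 = {2, 4, 5, 7, 10}  B2 = {2, 4, 5, 7, 9}  B3 = {2, 3, 5, 7, 9}  B4 = {1, 2, 4, 5, 9}  B5 = {3, 5, 6, 7, 9}  B6 = {2, 4, 7, 8, 10}
Tree: B1–B2, B2–B3, B2–B4, B3–B5, B1–B6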